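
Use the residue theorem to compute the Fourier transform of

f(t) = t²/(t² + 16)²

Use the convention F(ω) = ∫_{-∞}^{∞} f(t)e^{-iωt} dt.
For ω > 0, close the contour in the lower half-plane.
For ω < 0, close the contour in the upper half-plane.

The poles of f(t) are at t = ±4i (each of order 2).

Let g(z) = f(z)e^{-iωz}; for large |z| the factor e^{-iωz} decays in the lower half-plane when ω > 0 and in the upper half-plane when ω < 0.

Case ω > 0 (lower half-plane, clockwise contour ⇒ F(ω) = -2πi·ΣRes):
  Res_{z = - 4 i} g(z) = \frac{i \left(1 - 4 \omega\right) e^{- 4 \omega}}{16} (pole of order 2)
  F(ω) = -2πi·ΣRes = \frac{\pi \left(1 - 4 \omega\right) e^{- 4 \omega}}{8}

Case ω < 0 (upper half-plane, counterclockwise contour ⇒ F(ω) = +2πi·ΣRes):
  Res_{z = 4 i} g(z) = \frac{i \left(- 4 \omega - 1\right) e^{4 \omega}}{16} (pole of order 2)
  F(ω) = 2πi·ΣRes = \frac{\pi \left(4 \omega + 1\right) e^{4 \omega}}{8}

Both cases combine into a single formula in |ω|:

F(ω) = \frac{\pi \left(1 - 4 \left|{\omega}\right|\right) e^{- 4 \left|{\omega}\right|}}{8}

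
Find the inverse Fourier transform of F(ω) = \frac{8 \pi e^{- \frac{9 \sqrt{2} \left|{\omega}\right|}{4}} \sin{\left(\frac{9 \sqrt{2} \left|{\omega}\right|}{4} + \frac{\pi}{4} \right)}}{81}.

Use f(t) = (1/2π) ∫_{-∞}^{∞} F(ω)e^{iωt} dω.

f(t) = \frac{9}{t^{4} + \frac{6561}{16}}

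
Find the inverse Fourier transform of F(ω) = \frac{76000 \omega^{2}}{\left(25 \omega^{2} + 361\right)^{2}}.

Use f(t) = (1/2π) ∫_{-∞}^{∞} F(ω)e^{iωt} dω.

f(t) = 8 \left(1 - \frac{19 \left|{t}\right|}{5}\right) e^{- \frac{19 \left|{t}\right|}{5}}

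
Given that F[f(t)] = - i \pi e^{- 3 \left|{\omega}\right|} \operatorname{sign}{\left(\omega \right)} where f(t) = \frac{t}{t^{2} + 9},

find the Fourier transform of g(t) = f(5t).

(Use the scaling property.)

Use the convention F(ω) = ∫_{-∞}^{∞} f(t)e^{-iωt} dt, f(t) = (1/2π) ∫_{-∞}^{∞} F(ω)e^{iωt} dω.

F[g](ω) = - \frac{i \pi e^{- \frac{3 \left|{\omega}\right|}{5}} \operatorname{sign}{\left(\omega \right)}}{5}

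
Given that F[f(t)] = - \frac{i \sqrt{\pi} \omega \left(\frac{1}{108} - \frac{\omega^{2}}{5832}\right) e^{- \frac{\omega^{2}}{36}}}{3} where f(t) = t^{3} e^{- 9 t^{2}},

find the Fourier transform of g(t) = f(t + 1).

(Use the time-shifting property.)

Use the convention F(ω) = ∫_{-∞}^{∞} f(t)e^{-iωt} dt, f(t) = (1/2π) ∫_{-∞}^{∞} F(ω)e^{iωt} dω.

F[g](ω) = \frac{i \sqrt{\pi} \omega \left(\omega^{2} - 54\right) e^{\omega \left(- \frac{\omega}{36} + i\right)}}{17496}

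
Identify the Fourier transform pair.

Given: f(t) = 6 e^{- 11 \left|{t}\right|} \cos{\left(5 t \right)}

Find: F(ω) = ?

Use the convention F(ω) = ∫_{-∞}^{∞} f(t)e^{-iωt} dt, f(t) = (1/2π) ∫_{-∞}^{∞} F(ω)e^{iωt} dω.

F(ω) = \frac{132 \left(\omega^{2} + 146\right)}{\omega^{4} + 192 \omega^{2} + 21316}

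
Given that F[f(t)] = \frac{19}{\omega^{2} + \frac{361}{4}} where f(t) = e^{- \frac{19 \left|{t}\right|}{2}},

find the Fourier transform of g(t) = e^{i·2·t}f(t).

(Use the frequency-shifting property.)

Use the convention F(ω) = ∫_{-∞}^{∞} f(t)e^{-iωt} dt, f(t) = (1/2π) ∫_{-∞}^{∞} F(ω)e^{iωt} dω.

F[g](ω) = \frac{76}{4 \left(\omega - 2\right)^{2} + 361}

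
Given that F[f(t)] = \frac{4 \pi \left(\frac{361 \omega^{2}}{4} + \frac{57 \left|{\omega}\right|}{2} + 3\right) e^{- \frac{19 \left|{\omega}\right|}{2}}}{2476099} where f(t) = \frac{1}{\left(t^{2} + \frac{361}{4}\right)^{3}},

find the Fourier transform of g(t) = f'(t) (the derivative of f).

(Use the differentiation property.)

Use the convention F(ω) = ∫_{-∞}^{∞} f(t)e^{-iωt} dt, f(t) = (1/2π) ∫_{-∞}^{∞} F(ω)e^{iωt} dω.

F[g](ω) = \frac{i \pi \omega \left(361 \omega^{2} + 114 \left|{\omega}\right| + 12\right) e^{- \frac{19 \left|{\omega}\right|}{2}}}{2476099}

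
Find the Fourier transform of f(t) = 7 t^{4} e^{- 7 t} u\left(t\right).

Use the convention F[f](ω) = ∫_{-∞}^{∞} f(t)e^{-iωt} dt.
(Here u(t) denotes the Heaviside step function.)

F(ω) = \frac{168}{\left(i \omega + 7\right)^{5}}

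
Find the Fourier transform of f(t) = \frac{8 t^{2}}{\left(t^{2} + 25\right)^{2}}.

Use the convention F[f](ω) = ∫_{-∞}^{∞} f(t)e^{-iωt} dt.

F(ω) = \frac{4 \pi \left(1 - 5 \left|{\omega}\right|\right) e^{- 5 \left|{\omega}\right|}}{5}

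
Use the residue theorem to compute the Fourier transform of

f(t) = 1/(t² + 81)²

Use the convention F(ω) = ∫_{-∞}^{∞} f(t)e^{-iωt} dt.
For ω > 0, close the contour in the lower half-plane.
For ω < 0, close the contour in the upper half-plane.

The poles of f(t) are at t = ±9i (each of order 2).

Let g(z) = f(z)e^{-iωz}; for large |z| the factor e^{-iωz} decays in the lower half-plane when ω > 0 and in the upper half-plane when ω < 0.

Case ω > 0 (lower half-plane, clockwise contour ⇒ F(ω) = -2πi·ΣRes):
  Res_{z = - 9 i} g(z) = \frac{i \left(9 \omega + 1\right) e^{- 9 \omega}}{2916} (pole of order 2)
  F(ω) = -2πi·ΣRes = \frac{\pi \left(9 \omega + 1\right) e^{- 9 \omega}}{1458}

Case ω < 0 (upper half-plane, counterclockwise contour ⇒ F(ω) = +2πi·ΣRes):
  Res_{z = 9 i} g(z) = \frac{i \left(9 \omega - 1\right) e^{9 \omega}}{2916} (pole of order 2)
  F(ω) = 2πi·ΣRes = \frac{\pi \left(1 - 9 \omega\right) e^{9 \omega}}{1458}

Both cases combine into a single formula in |ω|:

F(ω) = \frac{\pi \left(9 \left|{\omega}\right| + 1\right) e^{- 9 \left|{\omega}\right|}}{1458}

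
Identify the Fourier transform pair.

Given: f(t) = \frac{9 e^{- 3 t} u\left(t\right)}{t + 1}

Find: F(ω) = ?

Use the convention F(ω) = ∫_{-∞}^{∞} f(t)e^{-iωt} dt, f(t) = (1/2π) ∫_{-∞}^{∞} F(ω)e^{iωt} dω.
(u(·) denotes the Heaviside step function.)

F(ω) = 9 e^{i \omega + 3} \operatorname{E}_{1}\left(i \omega + 3\right)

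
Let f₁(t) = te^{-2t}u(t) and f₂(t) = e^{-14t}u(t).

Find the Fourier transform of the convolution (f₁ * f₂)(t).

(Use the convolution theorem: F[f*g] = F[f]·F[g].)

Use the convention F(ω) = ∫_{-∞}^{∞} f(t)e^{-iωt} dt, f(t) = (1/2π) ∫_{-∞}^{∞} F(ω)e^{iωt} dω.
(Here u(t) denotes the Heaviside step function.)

F[f₁*f₂](ω) = \frac{1}{\left(i \omega + 2\right)^{2} \left(i \omega + 14\right)}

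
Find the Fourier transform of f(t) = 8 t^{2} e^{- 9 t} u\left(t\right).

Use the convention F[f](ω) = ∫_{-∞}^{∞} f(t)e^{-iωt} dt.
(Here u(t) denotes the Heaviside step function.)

F(ω) = \frac{16}{\left(i \omega + 9\right)^{3}}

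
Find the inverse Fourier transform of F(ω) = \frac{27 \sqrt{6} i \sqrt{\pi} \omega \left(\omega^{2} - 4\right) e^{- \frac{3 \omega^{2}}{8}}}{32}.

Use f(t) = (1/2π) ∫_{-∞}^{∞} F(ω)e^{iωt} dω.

f(t) = 4 t^{3} e^{- \frac{2 t^{2}}{3}}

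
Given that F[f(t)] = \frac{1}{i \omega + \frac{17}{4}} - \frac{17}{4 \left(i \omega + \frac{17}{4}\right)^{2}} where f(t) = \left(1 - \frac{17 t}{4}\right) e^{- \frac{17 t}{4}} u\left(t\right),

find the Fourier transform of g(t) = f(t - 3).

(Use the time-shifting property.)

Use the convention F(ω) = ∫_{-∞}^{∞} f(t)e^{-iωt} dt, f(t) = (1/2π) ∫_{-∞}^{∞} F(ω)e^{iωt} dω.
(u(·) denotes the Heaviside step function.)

F[g](ω) = \frac{16 i \omega e^{- 3 i \omega}}{- 16 \omega^{2} + 136 i \omega + 289}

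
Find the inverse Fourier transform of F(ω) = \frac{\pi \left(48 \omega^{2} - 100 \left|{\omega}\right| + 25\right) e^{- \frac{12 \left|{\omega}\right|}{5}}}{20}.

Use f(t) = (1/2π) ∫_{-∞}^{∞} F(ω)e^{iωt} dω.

f(t) = \frac{8 t^{4}}{\left(t^{2} + \frac{144}{25}\right)^{3}}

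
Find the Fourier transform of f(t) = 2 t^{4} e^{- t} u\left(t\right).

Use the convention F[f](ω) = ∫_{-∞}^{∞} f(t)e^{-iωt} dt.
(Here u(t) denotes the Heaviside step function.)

F(ω) = \frac{48}{\left(i \omega + 1\right)^{5}}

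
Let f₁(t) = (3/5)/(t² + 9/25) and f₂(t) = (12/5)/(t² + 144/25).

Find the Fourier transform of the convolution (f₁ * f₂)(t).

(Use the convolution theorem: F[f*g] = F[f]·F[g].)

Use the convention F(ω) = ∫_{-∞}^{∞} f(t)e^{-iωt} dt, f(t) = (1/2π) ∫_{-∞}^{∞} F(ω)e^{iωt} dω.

F[f₁*f₂](ω) = \pi^{2} e^{- 3 \left|{\omega}\right|}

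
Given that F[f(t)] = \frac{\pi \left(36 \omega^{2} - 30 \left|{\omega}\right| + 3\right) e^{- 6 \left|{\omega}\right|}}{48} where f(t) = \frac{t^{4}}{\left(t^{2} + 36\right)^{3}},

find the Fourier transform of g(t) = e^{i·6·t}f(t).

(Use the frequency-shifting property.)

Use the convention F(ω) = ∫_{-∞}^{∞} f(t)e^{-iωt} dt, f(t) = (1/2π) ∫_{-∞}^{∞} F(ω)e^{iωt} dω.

F[g](ω) = \frac{\pi \left(12 \left(\omega - 6\right)^{2} - 10 \left|{\omega - 6}\right| + 1\right) e^{- 6 \left|{\omega - 6}\right|}}{16}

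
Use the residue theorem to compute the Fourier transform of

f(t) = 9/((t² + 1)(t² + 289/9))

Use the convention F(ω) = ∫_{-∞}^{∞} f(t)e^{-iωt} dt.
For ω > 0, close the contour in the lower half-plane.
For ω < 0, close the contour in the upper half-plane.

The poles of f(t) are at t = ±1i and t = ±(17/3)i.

Let g(z) = f(z)e^{-iωz}; for large |z| the factor e^{-iωz} decays in the lower half-plane when ω > 0 and in the upper half-plane when ω < 0.

Case ω > 0 (lower half-plane, clockwise contour ⇒ F(ω) = -2πi·ΣRes):
  Res_{z = - i} g(z) = \frac{81 i e^{- \omega}}{560}
  Res_{z = - \frac{17 i}{3}} g(z) = - \frac{243 i e^{- \frac{17 \omega}{3}}}{9520}
  F(ω) = -2πi·ΣRes = \frac{81 \pi e^{- \omega}}{280} - \frac{243 \pi e^{- \frac{17 \omega}{3}}}{4760}

Case ω < 0 (upper half-plane, counterclockwise contour ⇒ F(ω) = +2πi·ΣRes):
  Res_{z = i} g(z) = - \frac{81 i e^{\omega}}{560}
  Res_{z = \frac{17 i}{3}} g(z) = \frac{243 i e^{\frac{17 \omega}{3}}}{9520}
  F(ω) = 2πi·ΣRes = \frac{81 \pi \left(- 3 e^{\frac{17 \omega}{3}} + 17 e^{\omega}\right)}{4760}

Both cases combine into a single formula in |ω|:

F(ω) = \frac{81 \pi e^{- \left|{\omega}\right|}}{280} - \frac{243 \pi e^{- \frac{17 \left|{\omega}\right|}{3}}}{4760}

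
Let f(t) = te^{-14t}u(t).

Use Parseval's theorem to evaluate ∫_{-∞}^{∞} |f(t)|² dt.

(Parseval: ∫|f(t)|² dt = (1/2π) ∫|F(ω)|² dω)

∫|f(t)|² dt = \frac{1}{10976}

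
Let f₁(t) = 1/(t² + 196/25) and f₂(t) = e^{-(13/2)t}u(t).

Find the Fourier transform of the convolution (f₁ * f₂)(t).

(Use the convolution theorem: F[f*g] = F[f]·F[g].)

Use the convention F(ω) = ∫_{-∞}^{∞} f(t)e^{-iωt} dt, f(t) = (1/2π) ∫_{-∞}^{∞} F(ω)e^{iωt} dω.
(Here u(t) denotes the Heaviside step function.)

F[f₁*f₂](ω) = \frac{5 \pi e^{- \frac{14 \left|{\omega}\right|}{5}}}{7 \left(2 i \omega + 13\right)}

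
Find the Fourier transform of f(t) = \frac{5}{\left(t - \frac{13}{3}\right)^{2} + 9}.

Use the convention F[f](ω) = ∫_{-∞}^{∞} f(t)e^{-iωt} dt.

F(ω) = \frac{5 \pi e^{- \frac{13 i \omega}{3} - 3 \left|{\omega}\right|}}{3}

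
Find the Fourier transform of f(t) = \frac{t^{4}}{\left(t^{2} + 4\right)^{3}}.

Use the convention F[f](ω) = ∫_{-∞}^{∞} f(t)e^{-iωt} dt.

F(ω) = \frac{\pi \left(4 \omega^{2} - 10 \left|{\omega}\right| + 3\right) e^{- 2 \left|{\omega}\right|}}{16}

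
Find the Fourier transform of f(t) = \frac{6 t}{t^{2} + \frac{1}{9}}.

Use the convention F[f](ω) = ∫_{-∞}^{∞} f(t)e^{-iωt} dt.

F(ω) = - 6 i \pi e^{- \frac{\left|{\omega}\right|}{3}} \operatorname{sign}{\left(\omega \right)}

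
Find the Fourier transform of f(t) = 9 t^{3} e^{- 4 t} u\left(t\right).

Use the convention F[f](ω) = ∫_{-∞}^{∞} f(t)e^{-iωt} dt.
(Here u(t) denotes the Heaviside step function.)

F(ω) = \frac{54}{\left(i \omega + 4\right)^{4}}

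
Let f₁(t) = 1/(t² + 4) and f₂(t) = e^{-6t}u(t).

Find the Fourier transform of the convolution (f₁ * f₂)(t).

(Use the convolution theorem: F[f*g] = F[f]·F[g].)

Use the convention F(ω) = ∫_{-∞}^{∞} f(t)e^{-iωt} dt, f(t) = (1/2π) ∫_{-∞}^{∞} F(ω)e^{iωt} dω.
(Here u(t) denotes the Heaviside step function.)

F[f₁*f₂](ω) = \frac{\pi e^{- 2 \left|{\omega}\right|}}{2 \left(i \omega + 6\right)}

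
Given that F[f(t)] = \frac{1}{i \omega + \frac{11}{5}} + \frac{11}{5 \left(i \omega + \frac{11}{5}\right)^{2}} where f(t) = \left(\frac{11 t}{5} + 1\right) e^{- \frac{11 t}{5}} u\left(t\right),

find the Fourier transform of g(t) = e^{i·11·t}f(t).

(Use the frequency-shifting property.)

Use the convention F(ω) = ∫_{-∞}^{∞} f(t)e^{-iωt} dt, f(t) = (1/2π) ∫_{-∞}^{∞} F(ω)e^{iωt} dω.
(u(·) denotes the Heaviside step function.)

F[g](ω) = \frac{5 \left(- 5 i \omega - 22 + 55 i\right)}{25 \omega^{2} - 110 \omega \left(5 + i\right) + 2904 + 1210 i}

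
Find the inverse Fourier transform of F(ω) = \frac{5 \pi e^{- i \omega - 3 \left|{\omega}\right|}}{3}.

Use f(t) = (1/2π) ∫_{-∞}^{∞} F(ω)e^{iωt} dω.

f(t) = \frac{5}{\left(t - 1\right)^{2} + 9}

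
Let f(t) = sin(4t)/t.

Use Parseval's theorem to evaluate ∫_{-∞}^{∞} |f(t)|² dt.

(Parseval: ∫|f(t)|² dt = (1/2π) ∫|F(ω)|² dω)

∫|f(t)|² dt = 4 \pi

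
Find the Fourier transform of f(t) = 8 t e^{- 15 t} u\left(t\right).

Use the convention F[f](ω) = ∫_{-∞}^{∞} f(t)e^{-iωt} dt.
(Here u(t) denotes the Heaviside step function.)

F(ω) = \frac{8}{\left(i \omega + 15\right)^{2}}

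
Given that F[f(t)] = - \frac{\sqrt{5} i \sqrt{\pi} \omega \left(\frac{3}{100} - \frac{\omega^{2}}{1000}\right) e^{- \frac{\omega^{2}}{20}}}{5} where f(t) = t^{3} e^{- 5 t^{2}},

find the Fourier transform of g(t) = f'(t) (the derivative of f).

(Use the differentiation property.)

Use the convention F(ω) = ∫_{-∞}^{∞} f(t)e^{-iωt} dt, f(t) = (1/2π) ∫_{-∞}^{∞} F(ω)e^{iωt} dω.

F[g](ω) = \frac{\sqrt{5} \sqrt{\pi} \omega^{2} \left(30 - \omega^{2}\right) e^{- \frac{\omega^{2}}{20}}}{5000}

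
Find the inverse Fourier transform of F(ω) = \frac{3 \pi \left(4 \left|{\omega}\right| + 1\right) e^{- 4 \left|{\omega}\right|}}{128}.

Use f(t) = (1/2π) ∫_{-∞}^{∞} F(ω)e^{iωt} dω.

f(t) = \frac{3}{\left(t^{2} + 16\right)^{2}}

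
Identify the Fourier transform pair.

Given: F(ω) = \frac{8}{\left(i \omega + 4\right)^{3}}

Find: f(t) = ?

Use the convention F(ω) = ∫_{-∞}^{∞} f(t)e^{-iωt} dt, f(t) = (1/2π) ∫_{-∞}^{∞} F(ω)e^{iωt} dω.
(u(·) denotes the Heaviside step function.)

f(t) = 4 t^{2} e^{- 4 t} u\left(t\right)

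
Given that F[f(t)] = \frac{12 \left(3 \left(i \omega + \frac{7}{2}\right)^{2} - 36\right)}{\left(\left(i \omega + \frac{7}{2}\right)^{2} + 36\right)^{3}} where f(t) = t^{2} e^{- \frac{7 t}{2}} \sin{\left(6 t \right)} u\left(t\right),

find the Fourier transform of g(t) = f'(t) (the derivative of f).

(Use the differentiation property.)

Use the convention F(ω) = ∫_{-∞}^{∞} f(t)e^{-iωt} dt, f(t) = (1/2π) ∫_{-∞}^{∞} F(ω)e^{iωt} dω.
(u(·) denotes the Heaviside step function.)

F[g](ω) = \frac{576 i \omega \left(\left(2 i \omega + 7\right)^{2} - 48\right)}{\left(\left(2 i \omega + 7\right)^{2} + 144\right)^{3}}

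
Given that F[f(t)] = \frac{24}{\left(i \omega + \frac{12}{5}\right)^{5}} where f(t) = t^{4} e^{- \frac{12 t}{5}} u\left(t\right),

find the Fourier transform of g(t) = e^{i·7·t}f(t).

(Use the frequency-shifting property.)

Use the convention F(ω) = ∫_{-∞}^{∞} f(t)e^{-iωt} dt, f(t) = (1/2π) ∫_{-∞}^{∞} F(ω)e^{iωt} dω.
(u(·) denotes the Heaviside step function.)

F[g](ω) = \frac{75000}{\left(5 i \left(\omega - 7\right) + 12\right)^{5}}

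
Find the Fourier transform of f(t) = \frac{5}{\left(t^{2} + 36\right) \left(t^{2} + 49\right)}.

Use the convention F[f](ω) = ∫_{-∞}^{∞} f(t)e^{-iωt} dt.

F(ω) = \frac{5 \pi \left(7 e^{\left|{\omega}\right|} - 6\right) e^{- 7 \left|{\omega}\right|}}{546}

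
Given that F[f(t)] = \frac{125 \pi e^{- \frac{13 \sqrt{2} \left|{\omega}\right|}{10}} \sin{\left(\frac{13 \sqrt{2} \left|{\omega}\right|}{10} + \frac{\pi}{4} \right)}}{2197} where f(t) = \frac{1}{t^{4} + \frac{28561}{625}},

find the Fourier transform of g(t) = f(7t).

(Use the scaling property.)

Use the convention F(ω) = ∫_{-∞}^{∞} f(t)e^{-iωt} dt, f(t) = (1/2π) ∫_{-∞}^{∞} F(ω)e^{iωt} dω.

F[g](ω) = \frac{125 \pi e^{- \frac{13 \sqrt{2} \left|{\omega}\right|}{70}} \sin{\left(\frac{13 \sqrt{2} \left|{\omega}\right|}{70} + \frac{\pi}{4} \right)}}{15379}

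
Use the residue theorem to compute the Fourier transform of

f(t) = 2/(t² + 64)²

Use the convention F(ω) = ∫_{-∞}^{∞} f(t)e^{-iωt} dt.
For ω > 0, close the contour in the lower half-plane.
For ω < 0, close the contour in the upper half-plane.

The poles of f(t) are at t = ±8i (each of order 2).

Let g(z) = f(z)e^{-iωz}; for large |z| the factor e^{-iωz} decays in the lower half-plane when ω > 0 and in the upper half-plane when ω < 0.

Case ω > 0 (lower half-plane, clockwise contour ⇒ F(ω) = -2πi·ΣRes):
  Res_{z = - 8 i} g(z) = \frac{i \left(8 \omega + 1\right) e^{- 8 \omega}}{1024} (pole of order 2)
  F(ω) = -2πi·ΣRes = \frac{\pi \left(8 \omega + 1\right) e^{- 8 \omega}}{512}

Case ω < 0 (upper half-plane, counterclockwise contour ⇒ F(ω) = +2πi·ΣRes):
  Res_{z = 8 i} g(z) = \frac{i \left(8 \omega - 1\right) e^{8 \omega}}{1024} (pole of order 2)
  F(ω) = 2πi·ΣRes = \frac{\pi \left(1 - 8 \omega\right) e^{8 \omega}}{512}

Both cases combine into a single formula in |ω|:

F(ω) = \frac{\pi \left(8 \left|{\omega}\right| + 1\right) e^{- 8 \left|{\omega}\right|}}{512}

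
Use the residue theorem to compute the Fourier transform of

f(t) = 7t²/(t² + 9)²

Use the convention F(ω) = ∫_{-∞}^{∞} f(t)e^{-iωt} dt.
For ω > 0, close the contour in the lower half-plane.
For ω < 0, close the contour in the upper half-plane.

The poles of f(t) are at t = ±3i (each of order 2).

Let g(z) = f(z)e^{-iωz}; for large |z| the factor e^{-iωz} decays in the lower half-plane when ω > 0 and in the upper half-plane when ω < 0.

Case ω > 0 (lower half-plane, clockwise contour ⇒ F(ω) = -2πi·ΣRes):
  Res_{z = - 3 i} g(z) = \frac{7 i \left(1 - 3 \omega\right) e^{- 3 \omega}}{12} (pole of order 2)
  F(ω) = -2πi·ΣRes = \frac{7 \pi \left(1 - 3 \omega\right) e^{- 3 \omega}}{6}

Case ω < 0 (upper half-plane, counterclockwise contour ⇒ F(ω) = +2πi·ΣRes):
  Res_{z = 3 i} g(z) = \frac{7 i \left(- 3 \omega - 1\right) e^{3 \omega}}{12} (pole of order 2)
  F(ω) = 2πi·ΣRes = \frac{7 \pi \left(3 \omega + 1\right) e^{3 \omega}}{6}

Both cases combine into a single formula in |ω|:

F(ω) = \frac{7 \pi \left(1 - 3 \left|{\omega}\right|\right) e^{- 3 \left|{\omega}\right|}}{6}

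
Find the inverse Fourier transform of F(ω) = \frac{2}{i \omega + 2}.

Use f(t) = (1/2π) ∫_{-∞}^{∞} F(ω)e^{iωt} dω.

f(t) = 2 e^{- 2 t} u\left(t\right)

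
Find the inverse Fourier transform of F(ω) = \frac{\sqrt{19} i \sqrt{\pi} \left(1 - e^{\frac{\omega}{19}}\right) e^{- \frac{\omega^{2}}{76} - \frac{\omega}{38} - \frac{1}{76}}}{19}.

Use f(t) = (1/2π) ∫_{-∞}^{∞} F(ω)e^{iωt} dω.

f(t) = 2 e^{- 19 t^{2}} \sin{\left(t \right)}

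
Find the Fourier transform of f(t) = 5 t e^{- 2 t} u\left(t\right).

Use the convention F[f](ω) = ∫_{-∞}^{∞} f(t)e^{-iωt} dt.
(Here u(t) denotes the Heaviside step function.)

F(ω) = \frac{5}{\left(i \omega + 2\right)^{2}}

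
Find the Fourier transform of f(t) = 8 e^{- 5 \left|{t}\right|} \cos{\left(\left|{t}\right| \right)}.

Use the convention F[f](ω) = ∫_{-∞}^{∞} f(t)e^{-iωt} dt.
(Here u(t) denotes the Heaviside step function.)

F(ω) = \frac{80 \left(\omega^{2} + 26\right)}{\omega^{4} + 48 \omega^{2} + 676}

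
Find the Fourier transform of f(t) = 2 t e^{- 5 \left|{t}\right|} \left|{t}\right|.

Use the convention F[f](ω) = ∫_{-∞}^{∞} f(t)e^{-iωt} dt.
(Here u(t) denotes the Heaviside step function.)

F(ω) = \frac{8 i \omega \left(\omega^{2} - 75\right)}{\left(\omega^{2} + 25\right)^{3}}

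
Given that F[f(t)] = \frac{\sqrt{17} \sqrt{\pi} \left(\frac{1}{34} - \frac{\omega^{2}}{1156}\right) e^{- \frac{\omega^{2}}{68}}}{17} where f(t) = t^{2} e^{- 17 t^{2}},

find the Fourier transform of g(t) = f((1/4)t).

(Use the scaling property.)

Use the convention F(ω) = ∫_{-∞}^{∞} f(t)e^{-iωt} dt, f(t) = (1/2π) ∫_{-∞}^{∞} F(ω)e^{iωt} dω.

F[g](ω) = \frac{2 \sqrt{17} \sqrt{\pi} \left(17 - 8 \omega^{2}\right) e^{- \frac{4 \omega^{2}}{17}}}{4913}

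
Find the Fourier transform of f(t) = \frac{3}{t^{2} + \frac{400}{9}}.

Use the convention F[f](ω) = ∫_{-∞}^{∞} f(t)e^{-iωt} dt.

F(ω) = \frac{9 \pi e^{- \frac{20 \left|{\omega}\right|}{3}}}{20}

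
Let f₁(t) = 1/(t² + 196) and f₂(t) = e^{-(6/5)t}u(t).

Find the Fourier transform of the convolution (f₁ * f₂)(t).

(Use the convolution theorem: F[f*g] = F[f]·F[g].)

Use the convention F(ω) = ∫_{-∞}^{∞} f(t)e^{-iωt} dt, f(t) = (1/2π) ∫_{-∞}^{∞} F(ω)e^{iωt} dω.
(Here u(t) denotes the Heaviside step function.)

F[f₁*f₂](ω) = \frac{5 \pi e^{- 14 \left|{\omega}\right|}}{14 \left(5 i \omega + 6\right)}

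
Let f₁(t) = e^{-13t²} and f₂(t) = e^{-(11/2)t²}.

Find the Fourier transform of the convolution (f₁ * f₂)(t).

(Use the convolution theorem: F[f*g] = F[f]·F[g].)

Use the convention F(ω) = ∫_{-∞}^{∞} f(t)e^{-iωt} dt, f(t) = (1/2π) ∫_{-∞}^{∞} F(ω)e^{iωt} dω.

F[f₁*f₂](ω) = \frac{\sqrt{286} \pi e^{- \frac{37 \omega^{2}}{572}}}{143}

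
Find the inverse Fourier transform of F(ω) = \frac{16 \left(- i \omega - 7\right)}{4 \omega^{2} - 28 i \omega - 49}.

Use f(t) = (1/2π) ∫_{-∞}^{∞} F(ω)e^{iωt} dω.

f(t) = 4 \left(\frac{7 t}{2} + 1\right) e^{- \frac{7 t}{2}} u\left(t\right)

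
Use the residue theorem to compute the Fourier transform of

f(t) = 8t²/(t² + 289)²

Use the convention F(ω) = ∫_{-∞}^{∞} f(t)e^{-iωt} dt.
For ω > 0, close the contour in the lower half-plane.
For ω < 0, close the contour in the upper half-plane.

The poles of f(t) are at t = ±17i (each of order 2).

Let g(z) = f(z)e^{-iωz}; for large |z| the factor e^{-iωz} decays in the lower half-plane when ω > 0 and in the upper half-plane when ω < 0.

Case ω > 0 (lower half-plane, clockwise contour ⇒ F(ω) = -2πi·ΣRes):
  Res_{z = - 17 i} g(z) = i \left(\frac{2}{17} - 2 \omega\right) e^{- 17 \omega} (pole of order 2)
  F(ω) = -2πi·ΣRes = \frac{4 \pi \left(1 - 17 \omega\right) e^{- 17 \omega}}{17}

Case ω < 0 (upper half-plane, counterclockwise contour ⇒ F(ω) = +2πi·ΣRes):
  Res_{z = 17 i} g(z) = i \left(- 2 \omega - \frac{2}{17}\right) e^{17 \omega} (pole of order 2)
  F(ω) = 2πi·ΣRes = \frac{4 \pi \left(17 \omega + 1\right) e^{17 \omega}}{17}

Both cases combine into a single formula in |ω|:

F(ω) = \frac{4 \pi \left(1 - 17 \left|{\omega}\right|\right) e^{- 17 \left|{\omega}\right|}}{17}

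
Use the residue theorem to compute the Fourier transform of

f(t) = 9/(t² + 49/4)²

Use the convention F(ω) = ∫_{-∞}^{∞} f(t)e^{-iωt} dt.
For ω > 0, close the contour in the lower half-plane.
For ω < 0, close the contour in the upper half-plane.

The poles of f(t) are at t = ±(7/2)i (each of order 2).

Let g(z) = f(z)e^{-iωz}; for large |z| the factor e^{-iωz} decays in the lower half-plane when ω > 0 and in the upper half-plane when ω < 0.

Case ω > 0 (lower half-plane, clockwise contour ⇒ F(ω) = -2πi·ΣRes):
  Res_{z = - \frac{7 i}{2}} g(z) = \frac{9 i \left(7 \omega + 2\right) e^{- \frac{7 \omega}{2}}}{343} (pole of order 2)
  F(ω) = -2πi·ΣRes = \frac{18 \pi \left(7 \omega + 2\right) e^{- \frac{7 \omega}{2}}}{343}

Case ω < 0 (upper half-plane, counterclockwise contour ⇒ F(ω) = +2πi·ΣRes):
  Res_{z = \frac{7 i}{2}} g(z) = \frac{9 i \left(7 \omega - 2\right) e^{\frac{7 \omega}{2}}}{343} (pole of order 2)
  F(ω) = 2πi·ΣRes = \frac{18 \pi \left(2 - 7 \omega\right) e^{\frac{7 \omega}{2}}}{343}

Both cases combine into a single formula in |ω|:

F(ω) = \frac{18 \pi \left(7 \left|{\omega}\right| + 2\right) e^{- \frac{7 \left|{\omega}\right|}{2}}}{343}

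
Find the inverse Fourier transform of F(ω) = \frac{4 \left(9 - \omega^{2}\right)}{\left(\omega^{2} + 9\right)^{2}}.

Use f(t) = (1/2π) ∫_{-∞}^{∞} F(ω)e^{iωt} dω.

f(t) = 2 e^{- 3 \left|{t}\right|} \left|{t}\right|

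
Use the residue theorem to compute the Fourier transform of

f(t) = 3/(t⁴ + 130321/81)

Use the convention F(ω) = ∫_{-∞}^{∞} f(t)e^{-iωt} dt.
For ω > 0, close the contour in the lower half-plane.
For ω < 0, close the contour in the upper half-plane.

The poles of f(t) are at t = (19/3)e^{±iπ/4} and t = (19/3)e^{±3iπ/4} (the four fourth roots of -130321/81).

Let g(z) = f(z)e^{-iωz}; for large |z| the factor e^{-iωz} decays in the lower half-plane when ω > 0 and in the upper half-plane when ω < 0.

Case ω > 0 (lower half-plane, clockwise contour ⇒ F(ω) = -2πi·ΣRes):
  Res_{z = - \frac{19 \sqrt{2}}{6} - \frac{19 \sqrt{2} i}{6}} g(z) = \frac{81 \sqrt{2} i \left(1 - i\right) e^{\frac{19 \sqrt{2} \omega \left(-1 + i\right)}{6}}}{54872}
  Res_{z = \frac{19 \sqrt{2}}{6} - \frac{19 \sqrt{2} i}{6}} g(z) = \frac{81 \sqrt{2} i \left(1 + i\right) e^{- \frac{19 \sqrt{2} \omega \left(1 + i\right)}{6}}}{54872}
  F(ω) = -2πi·ΣRes = \frac{81 \sqrt{2} \pi \left(1 - i\right) \left(e^{\frac{19 \sqrt{2} i \omega}{3}} + i\right) e^{- \frac{19 \sqrt{2} \omega \left(1 + i\right)}{6}}}{27436} = \frac{81 \pi e^{- \frac{19 \sqrt{2} \omega}{6}} \sin{\left(\frac{19 \sqrt{2} \omega}{6} + \frac{\pi}{4} \right)}}{6859}

Case ω < 0 (upper half-plane, counterclockwise contour ⇒ F(ω) = +2πi·ΣRes):
  Res_{z = \frac{19 \sqrt{2}}{6} + \frac{19 \sqrt{2} i}{6}} g(z) = \frac{81 \sqrt{2} i \left(-1 + i\right) e^{\frac{19 \sqrt{2} \omega \left(1 - i\right)}{6}}}{54872}
  Res_{z = - \frac{19 \sqrt{2}}{6} + \frac{19 \sqrt{2} i}{6}} g(z) = \frac{81 \sqrt{2} \left(1 - i\right) e^{\frac{19 \sqrt{2} \omega \left(1 + i\right)}{6}}}{54872}
  F(ω) = 2πi·ΣRes = - \frac{81 \sqrt{2} i \pi \left(i \left(1 - i\right) e^{\frac{19 \sqrt{2} \omega \left(1 - i\right)}{6}} - \left(1 - i\right) e^{\frac{19 \sqrt{2} \omega \left(1 + i\right)}{6}}\right)}{27436} = \frac{81 \pi e^{\frac{19 \sqrt{2} \omega}{6}} \cos{\left(\frac{19 \sqrt{2} \omega}{6} + \frac{\pi}{4} \right)}}{6859}

Both cases combine into a single formula in |ω|:

F(ω) = \frac{81 \pi e^{- \frac{19 \sqrt{2} \left|{\omega}\right|}{6}} \sin{\left(\frac{19 \sqrt{2} \left|{\omega}\right|}{6} + \frac{\pi}{4} \right)}}{6859}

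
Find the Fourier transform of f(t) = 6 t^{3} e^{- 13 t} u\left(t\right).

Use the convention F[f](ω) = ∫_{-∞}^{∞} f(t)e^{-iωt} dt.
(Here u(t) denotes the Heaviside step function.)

F(ω) = \frac{36}{\left(i \omega + 13\right)^{4}}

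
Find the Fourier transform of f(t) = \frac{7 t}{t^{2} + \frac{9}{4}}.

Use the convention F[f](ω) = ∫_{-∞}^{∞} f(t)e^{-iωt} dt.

F(ω) = - 7 i \pi e^{- \frac{3 \left|{\omega}\right|}{2}} \operatorname{sign}{\left(\omega \right)}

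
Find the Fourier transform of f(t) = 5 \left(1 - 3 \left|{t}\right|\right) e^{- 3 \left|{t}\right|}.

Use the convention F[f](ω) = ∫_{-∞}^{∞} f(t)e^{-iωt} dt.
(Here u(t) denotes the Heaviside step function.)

F(ω) = \frac{60 \omega^{2}}{\left(\omega^{2} + 9\right)^{2}}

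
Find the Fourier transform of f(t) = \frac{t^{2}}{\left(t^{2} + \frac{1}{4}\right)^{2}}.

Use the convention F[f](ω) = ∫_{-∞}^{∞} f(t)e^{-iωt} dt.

F(ω) = \frac{\pi \left(2 - \left|{\omega}\right|\right) e^{- \frac{\left|{\omega}\right|}{2}}}{2}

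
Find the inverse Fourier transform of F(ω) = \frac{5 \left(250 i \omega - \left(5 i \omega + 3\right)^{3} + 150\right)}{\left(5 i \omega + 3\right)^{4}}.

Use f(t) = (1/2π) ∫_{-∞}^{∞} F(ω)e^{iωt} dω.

f(t) = \left(t^{2} - 1\right) e^{- \frac{3 t}{5}} u\left(t\right)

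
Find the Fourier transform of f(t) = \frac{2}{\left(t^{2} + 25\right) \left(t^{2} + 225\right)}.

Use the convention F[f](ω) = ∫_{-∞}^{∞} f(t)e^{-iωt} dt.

F(ω) = \frac{\pi \left(3 e^{10 \left|{\omega}\right|} - 1\right) e^{- 15 \left|{\omega}\right|}}{1500}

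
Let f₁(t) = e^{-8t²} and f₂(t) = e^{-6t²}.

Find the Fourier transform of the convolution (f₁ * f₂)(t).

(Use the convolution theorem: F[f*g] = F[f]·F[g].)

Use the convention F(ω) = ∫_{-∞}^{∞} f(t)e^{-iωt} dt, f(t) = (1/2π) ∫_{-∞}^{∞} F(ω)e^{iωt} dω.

F[f₁*f₂](ω) = \frac{\sqrt{3} \pi e^{- \frac{7 \omega^{2}}{96}}}{12}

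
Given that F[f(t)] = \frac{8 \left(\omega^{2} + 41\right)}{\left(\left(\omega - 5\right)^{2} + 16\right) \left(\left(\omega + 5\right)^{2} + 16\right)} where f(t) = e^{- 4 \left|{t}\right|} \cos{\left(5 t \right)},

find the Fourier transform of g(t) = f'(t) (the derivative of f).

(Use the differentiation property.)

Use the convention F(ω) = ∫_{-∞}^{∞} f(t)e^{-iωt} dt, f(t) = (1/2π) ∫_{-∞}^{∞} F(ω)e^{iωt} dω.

F[g](ω) = \frac{8 i \omega \left(\omega^{2} + 41\right)}{\omega^{4} - 18 \omega^{2} + 1681}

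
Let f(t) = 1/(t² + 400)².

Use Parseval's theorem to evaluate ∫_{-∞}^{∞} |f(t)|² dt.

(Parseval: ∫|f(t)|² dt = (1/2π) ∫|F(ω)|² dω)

∫|f(t)|² dt = \frac{\pi}{4096000000}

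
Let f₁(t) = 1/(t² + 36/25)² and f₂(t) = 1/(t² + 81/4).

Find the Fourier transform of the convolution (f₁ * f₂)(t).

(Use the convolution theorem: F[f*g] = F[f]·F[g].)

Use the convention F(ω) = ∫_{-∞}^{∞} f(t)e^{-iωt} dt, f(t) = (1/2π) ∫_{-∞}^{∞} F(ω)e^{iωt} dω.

F[f₁*f₂](ω) = \frac{25 \pi^{2} \left(6 \left|{\omega}\right| + 5\right) e^{- \frac{57 \left|{\omega}\right|}{10}}}{1944}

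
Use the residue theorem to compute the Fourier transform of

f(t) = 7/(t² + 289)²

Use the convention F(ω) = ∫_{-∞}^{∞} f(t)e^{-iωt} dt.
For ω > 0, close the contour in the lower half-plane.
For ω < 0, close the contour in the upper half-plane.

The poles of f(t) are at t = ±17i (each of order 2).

Let g(z) = f(z)e^{-iωz}; for large |z| the factor e^{-iωz} decays in the lower half-plane when ω > 0 and in the upper half-plane when ω < 0.

Case ω > 0 (lower half-plane, clockwise contour ⇒ F(ω) = -2πi·ΣRes):
  Res_{z = - 17 i} g(z) = \frac{7 i \left(17 \omega + 1\right) e^{- 17 \omega}}{19652} (pole of order 2)
  F(ω) = -2πi·ΣRes = \frac{7 \pi \left(17 \omega + 1\right) e^{- 17 \omega}}{9826}

Case ω < 0 (upper half-plane, counterclockwise contour ⇒ F(ω) = +2πi·ΣRes):
  Res_{z = 17 i} g(z) = \frac{7 i \left(17 \omega - 1\right) e^{17 \omega}}{19652} (pole of order 2)
  F(ω) = 2πi·ΣRes = \frac{7 \pi \left(1 - 17 \omega\right) e^{17 \omega}}{9826}

Both cases combine into a single formula in |ω|:

F(ω) = \frac{7 \pi \left(17 \left|{\omega}\right| + 1\right) e^{- 17 \left|{\omega}\right|}}{9826}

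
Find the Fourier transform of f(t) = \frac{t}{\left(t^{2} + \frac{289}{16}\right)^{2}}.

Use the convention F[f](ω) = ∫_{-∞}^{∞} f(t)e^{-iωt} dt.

F(ω) = - \frac{2 i \pi \omega e^{- \frac{17 \left|{\omega}\right|}{4}}}{17}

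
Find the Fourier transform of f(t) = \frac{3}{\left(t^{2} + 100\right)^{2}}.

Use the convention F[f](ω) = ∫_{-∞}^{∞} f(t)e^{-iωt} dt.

F(ω) = \frac{3 \pi \left(10 \left|{\omega}\right| + 1\right) e^{- 10 \left|{\omega}\right|}}{2000}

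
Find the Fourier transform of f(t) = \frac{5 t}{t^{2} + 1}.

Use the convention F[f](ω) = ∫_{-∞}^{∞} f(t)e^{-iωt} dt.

F(ω) = - 5 i \pi e^{- \left|{\omega}\right|} \operatorname{sign}{\left(\omega \right)}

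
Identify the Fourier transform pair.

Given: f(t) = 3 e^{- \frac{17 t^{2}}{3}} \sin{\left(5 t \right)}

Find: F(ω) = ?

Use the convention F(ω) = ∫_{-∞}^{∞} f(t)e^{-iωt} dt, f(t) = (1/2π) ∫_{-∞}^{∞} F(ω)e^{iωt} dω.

F(ω) = \frac{3 \sqrt{51} i \sqrt{\pi} \left(1 - e^{\frac{15 \omega}{17}}\right) e^{- \frac{3 \omega^{2}}{68} - \frac{15 \omega}{34} - \frac{75}{68}}}{34}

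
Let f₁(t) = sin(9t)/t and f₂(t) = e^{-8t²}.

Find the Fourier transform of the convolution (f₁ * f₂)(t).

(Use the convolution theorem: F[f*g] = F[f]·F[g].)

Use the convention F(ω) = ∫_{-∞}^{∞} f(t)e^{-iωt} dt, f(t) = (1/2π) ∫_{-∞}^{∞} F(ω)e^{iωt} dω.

F[f₁*f₂](ω) = \begin{cases} \frac{\sqrt{2} \pi^{\frac{3}{2}} e^{- \frac{\omega^{2}}{32}}}{4} & \text{for}\: \omega > -9 \wedge \omega < 9 \\0 & \text{otherwise} \end{cases}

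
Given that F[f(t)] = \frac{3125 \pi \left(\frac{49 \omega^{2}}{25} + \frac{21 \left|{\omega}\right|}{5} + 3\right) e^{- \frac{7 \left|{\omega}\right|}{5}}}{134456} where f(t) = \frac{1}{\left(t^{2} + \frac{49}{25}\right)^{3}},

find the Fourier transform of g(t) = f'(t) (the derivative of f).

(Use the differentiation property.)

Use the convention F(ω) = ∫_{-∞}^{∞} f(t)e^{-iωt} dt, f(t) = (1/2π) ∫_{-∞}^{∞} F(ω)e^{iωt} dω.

F[g](ω) = \frac{125 i \pi \omega \left(49 \omega^{2} + 105 \left|{\omega}\right| + 75\right) e^{- \frac{7 \left|{\omega}\right|}{5}}}{134456}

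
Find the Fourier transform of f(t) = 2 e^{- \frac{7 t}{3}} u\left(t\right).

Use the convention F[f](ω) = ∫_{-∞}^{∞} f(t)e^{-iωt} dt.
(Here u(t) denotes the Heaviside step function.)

F(ω) = \frac{6}{3 i \omega + 7}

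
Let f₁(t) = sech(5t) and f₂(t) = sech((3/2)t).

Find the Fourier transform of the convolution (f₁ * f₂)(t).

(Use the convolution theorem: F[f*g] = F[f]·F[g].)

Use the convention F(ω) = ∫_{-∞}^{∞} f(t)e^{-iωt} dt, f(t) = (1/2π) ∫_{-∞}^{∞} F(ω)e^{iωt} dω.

F[f₁*f₂](ω) = \frac{2 \pi^{2}}{15 \cosh{\left(\frac{\pi \omega}{10} \right)} \cosh{\left(\frac{\pi \omega}{3} \right)}}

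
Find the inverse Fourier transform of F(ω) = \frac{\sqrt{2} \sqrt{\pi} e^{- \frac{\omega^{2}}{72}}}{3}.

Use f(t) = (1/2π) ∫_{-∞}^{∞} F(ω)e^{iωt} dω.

f(t) = 2 e^{- 18 t^{2}}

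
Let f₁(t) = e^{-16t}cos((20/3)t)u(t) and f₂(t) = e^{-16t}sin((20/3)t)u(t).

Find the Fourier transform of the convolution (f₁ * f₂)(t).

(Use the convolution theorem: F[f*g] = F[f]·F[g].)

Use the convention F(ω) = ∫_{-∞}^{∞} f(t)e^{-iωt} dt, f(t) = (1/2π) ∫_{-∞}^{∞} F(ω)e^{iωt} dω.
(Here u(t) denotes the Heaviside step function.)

F[f₁*f₂](ω) = \frac{540 \left(i \omega + 16\right)}{\left(9 \left(i \omega + 16\right)^{2} + 400\right)^{2}}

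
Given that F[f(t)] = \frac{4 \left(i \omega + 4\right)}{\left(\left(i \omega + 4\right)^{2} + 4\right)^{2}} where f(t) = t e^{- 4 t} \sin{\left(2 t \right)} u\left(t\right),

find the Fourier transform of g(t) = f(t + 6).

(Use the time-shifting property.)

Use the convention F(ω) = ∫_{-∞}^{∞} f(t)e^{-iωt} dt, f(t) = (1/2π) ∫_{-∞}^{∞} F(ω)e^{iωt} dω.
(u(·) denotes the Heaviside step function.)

F[g](ω) = \frac{4 \left(i \omega + 4\right) e^{6 i \omega}}{\left(\left(i \omega + 4\right)^{2} + 4\right)^{2}}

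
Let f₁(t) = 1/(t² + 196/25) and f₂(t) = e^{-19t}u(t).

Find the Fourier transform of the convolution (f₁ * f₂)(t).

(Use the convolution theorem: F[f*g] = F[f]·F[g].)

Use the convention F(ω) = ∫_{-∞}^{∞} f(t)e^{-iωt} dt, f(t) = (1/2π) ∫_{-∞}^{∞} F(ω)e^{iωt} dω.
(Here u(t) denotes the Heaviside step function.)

F[f₁*f₂](ω) = \frac{5 \pi e^{- \frac{14 \left|{\omega}\right|}{5}}}{14 \left(i \omega + 19\right)}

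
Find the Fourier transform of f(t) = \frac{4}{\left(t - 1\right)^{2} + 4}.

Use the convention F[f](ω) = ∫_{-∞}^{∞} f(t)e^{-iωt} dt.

F(ω) = 2 \pi e^{- i \omega - 2 \left|{\omega}\right|}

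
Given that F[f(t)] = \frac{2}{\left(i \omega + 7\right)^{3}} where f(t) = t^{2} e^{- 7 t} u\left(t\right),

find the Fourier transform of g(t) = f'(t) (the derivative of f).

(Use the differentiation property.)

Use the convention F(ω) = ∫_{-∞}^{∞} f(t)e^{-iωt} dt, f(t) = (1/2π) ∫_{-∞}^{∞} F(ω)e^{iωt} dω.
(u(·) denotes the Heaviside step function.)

F[g](ω) = \frac{2 i \omega}{\left(i \omega + 7\right)^{3}}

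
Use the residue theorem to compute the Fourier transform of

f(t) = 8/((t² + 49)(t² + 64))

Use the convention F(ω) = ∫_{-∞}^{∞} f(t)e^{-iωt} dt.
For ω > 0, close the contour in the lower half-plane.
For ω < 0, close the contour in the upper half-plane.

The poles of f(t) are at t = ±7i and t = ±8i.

Let g(z) = f(z)e^{-iωz}; for large |z| the factor e^{-iωz} decays in the lower half-plane when ω > 0 and in the upper half-plane when ω < 0.

Case ω > 0 (lower half-plane, clockwise contour ⇒ F(ω) = -2πi·ΣRes):
  Res_{z = - 7 i} g(z) = \frac{4 i e^{- 7 \omega}}{105}
  Res_{z = - 8 i} g(z) = - \frac{i e^{- 8 \omega}}{30}
  F(ω) = -2πi·ΣRes = \frac{\pi \left(8 e^{\omega} - 7\right) e^{- 8 \omega}}{105}

Case ω < 0 (upper half-plane, counterclockwise contour ⇒ F(ω) = +2πi·ΣRes):
  Res_{z = 7 i} g(z) = - \frac{4 i e^{7 \omega}}{105}
  Res_{z = 8 i} g(z) = \frac{i e^{8 \omega}}{30}
  F(ω) = 2πi·ΣRes = \frac{\pi \left(8 - 7 e^{\omega}\right) e^{7 \omega}}{105}

Both cases combine into a single formula in |ω|:

F(ω) = \frac{\pi \left(8 e^{\left|{\omega}\right|} - 7\right) e^{- 8 \left|{\omega}\right|}}{105}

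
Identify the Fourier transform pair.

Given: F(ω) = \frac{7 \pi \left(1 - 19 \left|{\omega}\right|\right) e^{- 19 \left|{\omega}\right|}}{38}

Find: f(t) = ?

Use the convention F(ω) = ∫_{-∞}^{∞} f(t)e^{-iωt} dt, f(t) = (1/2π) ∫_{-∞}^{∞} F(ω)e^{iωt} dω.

f(t) = \frac{7 t^{2}}{\left(t^{2} + 361\right)^{2}}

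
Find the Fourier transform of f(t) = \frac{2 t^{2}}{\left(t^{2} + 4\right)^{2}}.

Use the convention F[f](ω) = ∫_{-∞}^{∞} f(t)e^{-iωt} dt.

F(ω) = \frac{\pi \left(1 - 2 \left|{\omega}\right|\right) e^{- 2 \left|{\omega}\right|}}{2}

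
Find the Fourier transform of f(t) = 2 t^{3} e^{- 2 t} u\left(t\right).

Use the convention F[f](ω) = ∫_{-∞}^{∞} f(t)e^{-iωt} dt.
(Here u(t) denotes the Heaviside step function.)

F(ω) = \frac{12}{\left(i \omega + 2\right)^{4}}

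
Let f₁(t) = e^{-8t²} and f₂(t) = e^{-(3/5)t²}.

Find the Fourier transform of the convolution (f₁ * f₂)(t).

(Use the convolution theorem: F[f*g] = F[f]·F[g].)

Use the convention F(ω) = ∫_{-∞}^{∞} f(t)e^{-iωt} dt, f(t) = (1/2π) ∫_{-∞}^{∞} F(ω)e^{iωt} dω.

F[f₁*f₂](ω) = \frac{\sqrt{30} \pi e^{- \frac{43 \omega^{2}}{96}}}{12}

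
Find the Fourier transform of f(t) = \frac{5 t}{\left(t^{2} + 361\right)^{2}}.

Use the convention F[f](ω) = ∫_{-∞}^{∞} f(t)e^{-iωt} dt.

F(ω) = - \frac{5 i \pi \omega e^{- 19 \left|{\omega}\right|}}{38}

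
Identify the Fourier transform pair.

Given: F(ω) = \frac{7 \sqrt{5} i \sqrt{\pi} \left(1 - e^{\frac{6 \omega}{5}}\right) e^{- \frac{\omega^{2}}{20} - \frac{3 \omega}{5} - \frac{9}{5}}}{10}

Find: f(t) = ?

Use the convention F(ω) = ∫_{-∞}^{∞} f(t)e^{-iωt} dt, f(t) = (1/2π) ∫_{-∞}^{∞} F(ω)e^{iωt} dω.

f(t) = 7 e^{- 5 t^{2}} \sin{\left(6 t \right)}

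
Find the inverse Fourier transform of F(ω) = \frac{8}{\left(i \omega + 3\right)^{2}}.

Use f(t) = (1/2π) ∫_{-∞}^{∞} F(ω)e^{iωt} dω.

f(t) = 8 t e^{- 3 t} u\left(t\right)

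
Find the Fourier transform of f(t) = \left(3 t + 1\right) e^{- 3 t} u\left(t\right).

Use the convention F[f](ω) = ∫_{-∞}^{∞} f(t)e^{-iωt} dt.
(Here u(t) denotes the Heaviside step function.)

F(ω) = \frac{- i \omega - 6}{\omega^{2} - 6 i \omega - 9}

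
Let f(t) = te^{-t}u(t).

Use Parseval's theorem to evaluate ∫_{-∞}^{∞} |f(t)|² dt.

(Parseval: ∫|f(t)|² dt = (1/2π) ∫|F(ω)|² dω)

∫|f(t)|² dt = \frac{1}{4}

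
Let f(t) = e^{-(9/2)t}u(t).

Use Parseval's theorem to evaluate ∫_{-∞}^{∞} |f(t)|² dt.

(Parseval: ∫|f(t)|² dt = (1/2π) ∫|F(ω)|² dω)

∫|f(t)|² dt = \frac{1}{9}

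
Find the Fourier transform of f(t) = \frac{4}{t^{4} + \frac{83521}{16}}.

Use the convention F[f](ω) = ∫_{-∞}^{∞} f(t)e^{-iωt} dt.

F(ω) = \frac{32 \pi e^{- \frac{17 \sqrt{2} \left|{\omega}\right|}{4}} \sin{\left(\frac{17 \sqrt{2} \left|{\omega}\right|}{4} + \frac{\pi}{4} \right)}}{4913}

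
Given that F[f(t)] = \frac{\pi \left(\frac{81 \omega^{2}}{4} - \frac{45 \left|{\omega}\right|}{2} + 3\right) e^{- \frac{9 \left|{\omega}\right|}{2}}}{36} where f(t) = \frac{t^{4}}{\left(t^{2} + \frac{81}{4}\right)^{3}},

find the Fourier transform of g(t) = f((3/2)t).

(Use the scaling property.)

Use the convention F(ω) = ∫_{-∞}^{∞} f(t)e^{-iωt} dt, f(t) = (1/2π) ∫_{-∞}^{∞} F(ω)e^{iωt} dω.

F[g](ω) = \frac{\pi \left(3 \omega^{2} - 5 \left|{\omega}\right| + 1\right) e^{- 3 \left|{\omega}\right|}}{18}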